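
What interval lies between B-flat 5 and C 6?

M2

B to C spans two letter names (B-C) — that makes it a second of some quality.
The major second spans 2 semitones, and Bb5 to C6 is exactly 2 semitones — so this is a major second.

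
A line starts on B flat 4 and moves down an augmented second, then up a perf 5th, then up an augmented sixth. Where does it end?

C 6

An augmented second down from Bb4 is Abb4.
Abb4 up a perfect fifth → Ebb5 (7 semitones).
Up an augmented sixth from Ebb5: C6 (10 semitones up).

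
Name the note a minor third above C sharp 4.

E 4

The third takes the letter from C up to E.
Moving 3 semitones up from C#4 (the size of a minor third) reaches E4.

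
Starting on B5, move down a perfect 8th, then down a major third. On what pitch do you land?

Down a perfect octave from B5: B4 (12 semitones down).
B4 down a major third → G4 (4 semitones).

G4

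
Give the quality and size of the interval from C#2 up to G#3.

C to G spans five letter names (C-D-E-F-G), plus an octave: a twelfth.
C#2 to G#3 is 19 semitones, matching the perfect twelfth exactly, so the quality is perfect.
(Equivalently, a compound perfect fifth: a perfect fifth plus an octave.)

P12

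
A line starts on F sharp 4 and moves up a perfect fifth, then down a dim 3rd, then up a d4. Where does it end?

F#4 up a perfect fifth → C#5 (7 semitones).
Down a diminished third from C#5: A##4 (2 semitones down).
Up a diminished fourth from A##4: D#5 (4 semitones up).

D sharp 5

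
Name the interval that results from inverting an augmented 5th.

diminished fourth

The rule of nine gives the new number: 9 − 5 = 4, so a fifth becomes a fourth.
The quality also flips — augmented becomes diminished — giving a diminished fourth.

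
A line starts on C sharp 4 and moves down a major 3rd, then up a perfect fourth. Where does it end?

D 4

C#4 down a major third → A3 (4 semitones).
A3 up a perfect fourth → D4 (5 semitones).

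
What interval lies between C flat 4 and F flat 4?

C to F spans four letter names (C-D-E-F), so the interval is some kind of fourth.
The perfect fourth spans 5 semitones, and Cb4 to Fb4 is exactly 5 semitones — so this is a perfect fourth.

perfect 4th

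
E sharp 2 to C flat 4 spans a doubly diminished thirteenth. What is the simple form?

Subtracting seven from the interval number removes an octave: 13 − 7 = 6.
Quality carries through unchanged, so the simple form is a doubly diminished sixth.

doubly diminished sixth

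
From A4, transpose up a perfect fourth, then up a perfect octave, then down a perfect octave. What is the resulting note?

Up a perfect fourth from A4: D5 (5 semitones up).
A perfect octave up from D5 is D6.
Down a perfect octave from D6: D5 (12 semitones down).

D5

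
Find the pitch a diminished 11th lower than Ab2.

The eleventh's letter: A down four letter names plus an octave → E.
A diminished eleventh spans 16 semitones, so from Ab2 the target pitch is E1.

E1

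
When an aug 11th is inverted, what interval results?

First reduce the compound augmented eleventh to its simple form, an augmented fourth.
Interval numbers invert to sum to nine: 4 + 5 = 9, so a fourth inverts to a fifth.
The quality also flips — augmented becomes diminished — giving a diminished fifth.

diminished 5th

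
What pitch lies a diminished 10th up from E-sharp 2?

G 3

Counting three letter names plus an octave up from E lands on G.
A diminished tenth spans 14 semitones, so from E#2 the target pitch is G3.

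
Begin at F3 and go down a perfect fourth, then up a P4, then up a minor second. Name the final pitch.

Gb3

F3 down a perfect fourth → C3 (5 semitones).
Up a perfect fourth from C3: F3 (5 semitones up).
Up a minor second from F3: Gb3 (1 semitone up).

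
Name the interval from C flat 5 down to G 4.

d4

Descending from Cb5 to G4 is the same interval as ascending G4 to Cb5.
G to C spans four letter names (G-A-B-C): a fourth.
G4 to Cb5 spans 4 semitones — one semitone narrower than the perfect fourth (5) — giving a diminished fourth.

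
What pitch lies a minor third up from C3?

Eb3

Counting three letter names up from C lands on E.
Moving 3 semitones up from C3 (the size of a minor third) reaches Eb3.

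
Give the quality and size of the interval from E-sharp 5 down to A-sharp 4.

perfect 5th

Descending from E#5 to A#4 is the same interval as ascending A#4 to E#5.
A to E spans five letter names (A-B-C-D-E): a fifth.
The perfect fifth spans 7 semitones, and A#4 to E#5 is exactly 7 semitones — so this is a perfect fifth.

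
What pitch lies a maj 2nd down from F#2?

E2

Counting two letter names down from F lands on E.
A major second is 2 semitones; 2 semitones down from F#2 gives E2.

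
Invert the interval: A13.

First reduce the compound augmented thirteenth to its simple form, an augmented sixth.
The rule of nine gives the new number: 9 − 6 = 3, so a sixth becomes a third.
Quality inverts too: augmented becomes diminished. That makes the inversion a diminished third.

diminished third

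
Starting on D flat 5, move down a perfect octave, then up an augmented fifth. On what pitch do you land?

A 4

Db5 down a perfect octave → Db4 (12 semitones).
An augmented fifth up from Db4 is A4.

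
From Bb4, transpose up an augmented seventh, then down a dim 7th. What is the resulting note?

B##4

Up an augmented seventh from Bb4: A#5 (12 semitones up).
A diminished seventh down from A#5 is B##4.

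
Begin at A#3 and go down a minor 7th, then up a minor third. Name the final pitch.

D#3

A minor seventh down from A#3 is B#2.
Up a minor third from B#2: D#3 (3 semitones up).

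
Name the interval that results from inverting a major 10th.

First reduce the compound major tenth to its simple form, a major third.
The rule of nine gives the new number: 9 − 3 = 6, so a third becomes a sixth.
Quality inverts too: major becomes minor. That makes the inversion a minor sixth.

minor sixth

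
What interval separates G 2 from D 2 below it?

Descending from G2 to D2 is the same interval as ascending D2 to G2.
D to G spans four letter names (D-E-F-G), so the interval is some kind of fourth.
D2 to G2 is 5 semitones, matching the perfect fourth exactly, so the quality is perfect.

perfect fourth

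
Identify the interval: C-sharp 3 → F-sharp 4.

perfect eleventh

C to F spans four letter names (C-D-E-F), plus an octave — that makes it an eleventh of some quality.
C#3 to F#4 is 17 semitones, matching the perfect eleventh exactly, so the quality is perfect.
(Equivalently, a compound perfect fourth: a perfect fourth plus an octave.)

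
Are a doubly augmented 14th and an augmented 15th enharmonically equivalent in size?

Yes

A doubly augmented fourteenth = 25 semitones = an augmented fifteenth; enharmonically equal.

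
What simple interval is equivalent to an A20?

augmented 6th

Take out 2 octaves (14 from the number): 20 − 14 = 6.
Quality carries through unchanged, so the simple form is an augmented sixth.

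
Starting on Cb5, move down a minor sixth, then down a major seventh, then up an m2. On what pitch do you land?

Cb5 down a minor sixth → Eb4 (8 semitones).
A major seventh down from Eb4 is Fb3.
Up a minor second from Fb3: Gbb3 (1 semitone up).

Gbb3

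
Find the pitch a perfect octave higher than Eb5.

Eb6

The letter stays E (same as the start), shifted an octave up.
A perfect octave is 12 semitones; 12 semitones up from Eb5 gives Eb6.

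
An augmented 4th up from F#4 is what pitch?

B#4

Four letter names up from F: B.
Moving 6 semitones up from F#4 (the size of an augmented fourth) reaches B#4.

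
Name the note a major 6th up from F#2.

Counting six letter names up from F lands on D.
Moving 9 semitones up from F#2 (the size of a major sixth) reaches D#3.

D#3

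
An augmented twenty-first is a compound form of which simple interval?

A7

Subtracting seven from the interval number removes an octave: 21 − 14 = 7.
Quality carries through unchanged, so the simple form is an augmented seventh.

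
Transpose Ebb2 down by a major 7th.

Fbb1

The seventh takes the letter from E down to F.
A major seventh spans 11 semitones, so from Ebb2 the target pitch is Fbb1.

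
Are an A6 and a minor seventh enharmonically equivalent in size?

Both span 10 semitones: an augmented sixth and a minor seventh are the same chromatic distance.

Yes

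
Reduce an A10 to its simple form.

A3

Each octave removed subtracts seven from the number: 10 − 7 = 3.
Quality carries through unchanged, so the simple form is an augmented third.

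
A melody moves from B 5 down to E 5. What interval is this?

perfect fifth

Descending from B5 to E5 is the same interval as ascending E5 to B5.
E to B spans five letter names (E-F-G-A-B) — that makes it a fifth of some quality.
Counting semitones, E5→B5 is 7, which is the perfect fifth.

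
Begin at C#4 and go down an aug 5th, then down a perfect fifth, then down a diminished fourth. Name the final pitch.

An augmented fifth down from C#4 is F3.
Down a perfect fifth from F3: Bb2 (7 semitones down).
A diminished fourth down from Bb2 is F#2.

F#2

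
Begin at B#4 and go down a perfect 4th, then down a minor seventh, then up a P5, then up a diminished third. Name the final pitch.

F#4

B#4 down a perfect fourth → F##4 (5 semitones).
A minor seventh down from F##4 is G##3.
Up a perfect fifth from G##3: D##4 (7 semitones up).
D##4 up a diminished third → F#4 (2 semitones).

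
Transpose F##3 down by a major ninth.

E#2

Counting two letter names plus an octave down from F lands on E.
Moving 14 semitones down from F##3 (the size of a major ninth) reaches E#2.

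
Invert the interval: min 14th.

First reduce the compound minor fourteenth to its simple form, a minor seventh.
Inverted interval numbers add to nine, so a seventh pairs with a second (7 + 2 = 9).
Quality inverts too: minor becomes major. That makes the inversion a major second.

major second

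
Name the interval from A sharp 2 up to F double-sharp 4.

A to F spans six letter names (A-B-C-D-E-F), plus an octave: a thirteenth.
The major thirteenth spans 21 semitones, and A#2 to F##4 is exactly 21 semitones — so this is a major thirteenth.
(Equivalently, a compound major sixth: a major sixth plus an octave.)

major 13th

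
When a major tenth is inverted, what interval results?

minor 6th

First reduce the compound major tenth to its simple form, a major third.
The rule of nine gives the new number: 9 − 3 = 6, so a third becomes a sixth.
Quality inverts too: major becomes minor. That makes the inversion a minor sixth.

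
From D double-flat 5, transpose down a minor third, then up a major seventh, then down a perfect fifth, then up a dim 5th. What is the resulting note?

A double-flat 5

A minor third down from Dbb5 is Bbb4.
Bbb4 up a major seventh → Ab5 (11 semitones).
Ab5 down a perfect fifth → Db5 (7 semitones).
Up a diminished fifth from Db5: Abb5 (6 semitones up).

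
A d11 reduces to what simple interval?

Take out an octave (7 from the number): 11 − 7 = 4.
So a diminished eleventh is an octave plus a diminished fourth. The quality is unchanged.

diminished fourth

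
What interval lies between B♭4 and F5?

P5

B to F spans five letter names (B-C-D-E-F): a fifth.
Bb4 to F5 is 7 semitones, matching the perfect fifth exactly, so the quality is perfect.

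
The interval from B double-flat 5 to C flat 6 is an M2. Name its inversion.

Interval numbers invert to sum to nine: 2 + 7 = 9, so a second inverts to a seventh.
Quality inverts too: major becomes minor. That makes the inversion a minor seventh.

m7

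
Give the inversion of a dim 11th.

First reduce the compound diminished eleventh to its simple form, a diminished fourth.
Interval numbers invert to sum to nine: 4 + 5 = 9, so a fourth inverts to a fifth.
And diminished becomes augmented under inversion, so we get an augmented fifth.

augmented fifth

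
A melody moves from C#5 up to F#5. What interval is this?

perfect fourth

C to F spans four letter names (C-D-E-F), so the interval is some kind of fourth.
The perfect fourth spans 5 semitones, and C#5 to F#5 is exactly 5 semitones — so this is a perfect fourth.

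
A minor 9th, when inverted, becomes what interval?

major seventh

First reduce the compound minor ninth to its simple form, a minor second.
Interval numbers invert to sum to nine: 2 + 7 = 9, so a second inverts to a seventh.
Quality inverts too: minor becomes major. That makes the inversion a major seventh.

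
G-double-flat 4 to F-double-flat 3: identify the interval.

Descending from Gbb4 to Fbb3 is the same interval as ascending Fbb3 to Gbb4.
F to G spans two letter names (F-G), plus an octave, so the interval is some kind of ninth.
Counting semitones, Fbb3→Gbb4 is 14, which is the major ninth.
(Equivalently, a compound major second: a major second plus an octave.)

major ninth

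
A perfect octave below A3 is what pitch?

The letter stays A (same as the start), shifted an octave down.
A perfect octave is 12 semitones; 12 semitones down from A3 gives A2.

A2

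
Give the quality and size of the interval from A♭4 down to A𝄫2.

augmented 15th

Descending from Ab4 to Abb2 is the same interval as ascending Abb2 to Ab4.
A to A is the same letter name, plus 2 octaves: a fifteenth.
A perfect fifteenth would be 24 semitones; Abb2 to Ab4 is 25, one semitone wider, so the interval is augmented.
(Equivalently, a compound augmented octave: an augmented octave plus an octave.)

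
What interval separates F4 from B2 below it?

diminished twelfth

Descending from F4 to B2 is the same interval as ascending B2 to F4.
B to F spans five letter names (B-C-D-E-F), plus an octave — that makes it a twelfth of some quality.
B2 to F4 spans 18 semitones — one semitone narrower than the perfect twelfth (19) — giving a diminished twelfth.
(Equivalently, a compound diminished fifth: a diminished fifth plus an octave.)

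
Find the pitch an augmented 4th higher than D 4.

The fourth takes the letter from D up to G.
An augmented fourth is 6 semitones; 6 semitones up from D4 gives G#4.

G sharp 4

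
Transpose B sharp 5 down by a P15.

B sharp 3

The letter stays B (same as the start), shifted two octaves down.
A perfect fifteenth spans 24 semitones, so from B#5 the target pitch is B#3.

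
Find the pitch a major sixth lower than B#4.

The sixth takes the letter from B down to D.
A major sixth spans 9 semitones, so from B#4 the target pitch is D#4.

D#4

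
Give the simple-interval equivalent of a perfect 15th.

Subtracting seven from the interval number removes an octave: 15 − 7 = 8.
Quality carries through unchanged, so the simple form is a perfect octave.

perfect octave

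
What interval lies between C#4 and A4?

minor sixth

C to A spans six letter names (C-D-E-F-G-A), so the interval is some kind of sixth.
A major sixth would be 9 semitones, but C#4 to A4 is 8 — one semitone narrower, making it a minor sixth.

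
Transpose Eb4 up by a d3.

Counting three letter names up from E lands on G.
A diminished third is 2 semitones; 2 semitones up from Eb4 gives Gbb4.

Gbb4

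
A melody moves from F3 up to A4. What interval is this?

M10

F to A spans three letter names (F-G-A), plus an octave — that makes it a tenth of some quality.
The major tenth spans 16 semitones, and F3 to A4 is exactly 16 semitones — so this is a major tenth.
(Equivalently, a compound major third: a major third plus an octave.)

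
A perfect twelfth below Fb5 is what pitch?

The twelfth's letter: F down five letter names plus an octave → B.
Moving 19 semitones down from Fb5 (the size of a perfect twelfth) reaches Bbb3.

Bbb3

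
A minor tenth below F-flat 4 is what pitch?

D-flat 3

Counting three letter names plus an octave down from F lands on D.
A minor tenth spans 15 semitones, so from Fb4 the target pitch is Db3.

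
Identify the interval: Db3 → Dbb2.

Descending from Db3 to Dbb2 is the same interval as ascending Dbb2 to Db3.
D to D is the same letter name, plus an octave: an octave.
The perfect octave is 12 semitones; here we have 13, one semitone wider: augmented.

augmented octave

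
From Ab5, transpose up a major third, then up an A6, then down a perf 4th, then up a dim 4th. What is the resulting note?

A6

Ab5 up a major third → C6 (4 semitones).
Up an augmented sixth from C6: A#6 (10 semitones up).
A perfect fourth down from A#6 is E#6.
E#6 up a diminished fourth → A6 (4 semitones).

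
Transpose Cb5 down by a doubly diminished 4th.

G#4

The fourth takes the letter from C down to G.
A doubly diminished fourth spans 3 semitones, so from Cb5 the target pitch is G#4.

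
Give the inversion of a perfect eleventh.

First reduce the compound perfect eleventh to its simple form, a perfect fourth.
Inverted interval numbers add to nine, so a fourth pairs with a fifth (4 + 5 = 9).
The quality also flips — perfect stays perfect — giving a perfect fifth.

P5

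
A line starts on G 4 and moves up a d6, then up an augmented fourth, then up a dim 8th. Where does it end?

A diminished sixth up from G4 is Ebb5.
Up an augmented fourth from Ebb5: Ab5 (6 semitones up).
A diminished octave up from Ab5 is Abb6.

A double-flat 6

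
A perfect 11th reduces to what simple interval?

Subtracting seven from the interval number removes an octave: 11 − 7 = 4.
So a perfect eleventh is an octave plus a perfect fourth. The quality is unchanged.

perfect fourth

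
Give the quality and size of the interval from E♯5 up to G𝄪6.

E to G spans three letter names (E-F-G), plus an octave, so the interval is some kind of tenth.
Counting semitones, E#5→G##6 is 16, which is the major tenth.
(Equivalently, a compound major third: a major third plus an octave.)

major tenth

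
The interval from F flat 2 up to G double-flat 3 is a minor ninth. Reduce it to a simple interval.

m2

Each octave removed subtracts seven from the number: 9 − 7 = 2.
Quality carries through unchanged, so the simple form is a minor second.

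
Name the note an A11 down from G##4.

D#3

Four letters down from G (plus an octave) reaches D.
An augmented eleventh is 18 semitones; 18 semitones down from G##4 gives D#3.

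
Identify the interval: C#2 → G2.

diminished 5th

C to G spans five letter names (C-D-E-F-G): a fifth.
The perfect fifth is 7 semitones; here we have 6, one semitone narrower: diminished.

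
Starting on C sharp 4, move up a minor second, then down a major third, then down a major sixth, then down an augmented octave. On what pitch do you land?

D double-flat 2

C#4 up a minor second → D4 (1 semitone).
D4 down a major third → Bb3 (4 semitones).
Down a major sixth from Bb3: Db3 (9 semitones down).
An augmented octave down from Db3 is Dbb2.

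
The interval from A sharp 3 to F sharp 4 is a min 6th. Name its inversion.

The rule of nine gives the new number: 9 − 6 = 3, so a sixth becomes a third.
The quality also flips — minor becomes major — giving a major third.

M3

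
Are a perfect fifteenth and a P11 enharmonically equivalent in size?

A perfect fifteenth is 24 semitones but a perfect eleventh is 17 semitones — different sizes.

No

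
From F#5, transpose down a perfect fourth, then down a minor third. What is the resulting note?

A#4

A perfect fourth down from F#5 is C#5.
A minor third down from C#5 is A#4.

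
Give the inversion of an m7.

The rule of nine gives the new number: 9 − 7 = 2, so a seventh becomes a second.
And minor becomes major under inversion, so we get a major second.

major second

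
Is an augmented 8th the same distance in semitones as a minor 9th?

Yes

Both span 13 semitones: an augmented octave and a minor ninth are the same chromatic distance.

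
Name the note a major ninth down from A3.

G2

Counting two letter names plus an octave down from A lands on G.
Moving 14 semitones down from A3 (the size of a major ninth) reaches G2.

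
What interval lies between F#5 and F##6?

augmented 8th

F to F is the same letter name, plus an octave, so the interval is some kind of octave.
The perfect octave is 12 semitones; here we have 13, one semitone wider: augmented.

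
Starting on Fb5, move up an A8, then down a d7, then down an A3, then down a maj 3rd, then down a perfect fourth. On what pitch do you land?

An augmented octave up from Fb5 is F6.
Down a diminished seventh from F6: G#5 (9 semitones down).
G#5 down an augmented third → Eb5 (5 semitones).
Down a major third from Eb5: Cb5 (4 semitones down).
Cb5 down a perfect fourth → Gb4 (5 semitones).

Gb4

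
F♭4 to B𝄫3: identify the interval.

perfect 5th

Descending from Fb4 to Bbb3 is the same interval as ascending Bbb3 to Fb4.
B to F spans five letter names (B-C-D-E-F), so the interval is some kind of fifth.
Counting semitones, Bbb3→Fb4 is 7, which is the perfect fifth.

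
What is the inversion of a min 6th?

M3

Interval numbers invert to sum to nine: 6 + 3 = 9, so a sixth inverts to a third.
And minor becomes major under inversion, so we get a major third.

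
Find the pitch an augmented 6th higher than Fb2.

D3

Counting six letter names up from F lands on D.
Moving 10 semitones up from Fb2 (the size of an augmented sixth) reaches D3.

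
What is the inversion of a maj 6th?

minor 3rd

Interval numbers invert to sum to nine: 6 + 3 = 9, so a sixth inverts to a third.
And major becomes minor under inversion, so we get a minor third.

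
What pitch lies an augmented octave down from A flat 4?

A double-flat 3

For an octave the letter name doesn't change: still A, an octave down.
An augmented octave spans 13 semitones, so from Ab4 the target pitch is Abb3.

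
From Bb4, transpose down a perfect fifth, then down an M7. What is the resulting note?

A perfect fifth down from Bb4 is Eb4.
Down a major seventh from Eb4: Fb3 (11 semitones down).

Fb3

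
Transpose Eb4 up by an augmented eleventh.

Four letters up from E (plus an octave) reaches A.
An augmented eleventh spans 18 semitones, so from Eb4 the target pitch is A5.

A5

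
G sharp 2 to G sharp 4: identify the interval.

G to G is the same letter name, plus 2 octaves — that makes it a fifteenth of some quality.
The perfect fifteenth spans 24 semitones, and G#2 to G#4 is exactly 24 semitones — so this is a perfect fifteenth.
(Equivalently, a compound perfect octave: a perfect octave plus an octave.)

perfect 15th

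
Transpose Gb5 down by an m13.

Bb3

Six letters down from G (plus an octave) reaches B.
A minor thirteenth spans 20 semitones, so from Gb5 the target pitch is Bb3.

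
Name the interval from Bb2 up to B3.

B to B is the same letter name, plus an octave: an octave.
The perfect octave is 12 semitones; here we have 13, one semitone wider: augmented.

A8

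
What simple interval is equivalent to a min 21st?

minor 7th

Each octave removed subtracts seven from the number: 21 − 14 = 7.
Quality carries through unchanged, so the simple form is a minor seventh.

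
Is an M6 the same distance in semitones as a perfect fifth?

9 semitones (major sixth) vs 7 semitones (perfect fifth): not equal.

No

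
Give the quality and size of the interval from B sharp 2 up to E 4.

B to E spans four letter names (B-C-D-E), plus an octave, so the interval is some kind of eleventh.
The perfect eleventh is 17 semitones; here we have 16, one semitone narrower: diminished.
(Equivalently, a compound diminished fourth: a diminished fourth plus an octave.)

diminished eleventh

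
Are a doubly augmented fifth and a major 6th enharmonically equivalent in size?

Yes

A doubly augmented fifth spans 9 semitones, and a major sixth also spans 9 semitones — they're enharmonic.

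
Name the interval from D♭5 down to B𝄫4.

Descending from Db5 to Bbb4 is the same interval as ascending Bbb4 to Db5.
B to D spans three letter names (B-C-D): a third.
Counting semitones, Bbb4→Db5 is 4, which is the major third.

major third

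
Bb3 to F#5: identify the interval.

augmented 12th

B to F spans five letter names (B-C-D-E-F), plus an octave: a twelfth.
The perfect twelfth is 19 semitones; here we have 20, one semitone wider: augmented.
(Equivalently, a compound augmented fifth: an augmented fifth plus an octave.)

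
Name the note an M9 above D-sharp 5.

Counting two letter names plus an octave up from D lands on E.
Moving 14 semitones up from D#5 (the size of a major ninth) reaches E#6.

E-sharp 6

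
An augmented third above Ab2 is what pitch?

C#3

Three letter names up from A: C.
Moving 5 semitones up from Ab2 (the size of an augmented third) reaches C#3.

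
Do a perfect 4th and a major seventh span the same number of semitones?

A perfect fourth spans 5 semitones; a major seventh spans 11 semitones. They differ by 6.

No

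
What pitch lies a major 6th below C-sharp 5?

E 4

Counting six letter names down from C lands on E.
A major sixth is 9 semitones; 9 semitones down from C#5 gives E4.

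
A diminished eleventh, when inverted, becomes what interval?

First reduce the compound diminished eleventh to its simple form, a diminished fourth.
Inverted interval numbers add to nine, so a fourth pairs with a fifth (4 + 5 = 9).
Quality inverts too: diminished becomes augmented. That makes the inversion an augmented fifth.

A5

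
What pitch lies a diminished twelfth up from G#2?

D4

Five letters up from G (plus an octave) reaches D.
Moving 18 semitones up from G#2 (the size of a diminished twelfth) reaches D4.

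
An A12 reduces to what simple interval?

augmented fifth

Subtracting seven from the interval number removes an octave: 12 − 7 = 5.
That makes an augmented twelfth a compound augmented fifth — an octave plus an augmented fifth.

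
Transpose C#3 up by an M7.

The seventh takes the letter from C up to B.
A major seventh is 11 semitones; 11 semitones up from C#3 gives B#3.

B#3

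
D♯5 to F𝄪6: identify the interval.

major 10th

D to F spans three letter names (D-E-F), plus an octave: a tenth.
Counting semitones, D#5→F##6 is 16, which is the major tenth.
(Equivalently, a compound major third: a major third plus an octave.)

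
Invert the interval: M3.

minor sixth

Inverted interval numbers add to nine, so a third pairs with a sixth (3 + 6 = 9).
The quality also flips — major becomes minor — giving a minor sixth.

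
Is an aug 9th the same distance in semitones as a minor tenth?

Yes

An augmented ninth = 15 semitones = a minor tenth; enharmonically equal.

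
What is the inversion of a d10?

First reduce the compound diminished tenth to its simple form, a diminished third.
The rule of nine gives the new number: 9 − 3 = 6, so a third becomes a sixth.
And diminished becomes augmented under inversion, so we get an augmented sixth.

augmented 6th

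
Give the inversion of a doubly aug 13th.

dd3

First reduce the compound doubly augmented thirteenth to its simple form, a doubly augmented sixth.
Inverted interval numbers add to nine, so a sixth pairs with a third (6 + 3 = 9).
Quality inverts too: doubly augmented becomes doubly diminished. That makes the inversion a doubly diminished third.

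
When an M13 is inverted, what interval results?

minor 3rd

First reduce the compound major thirteenth to its simple form, a major sixth.
Interval numbers invert to sum to nine: 6 + 3 = 9, so a sixth inverts to a third.
Quality inverts too: major becomes minor. That makes the inversion a minor third.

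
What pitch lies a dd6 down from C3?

E##2

The sixth takes the letter from C down to E.
Moving 6 semitones down from C3 (the size of a doubly diminished sixth) reaches E##2.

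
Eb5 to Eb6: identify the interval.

perfect 8th

E to E is the same letter name, plus an octave: an octave.
Eb5 to Eb6 is 12 semitones, matching the perfect octave exactly, so the quality is perfect.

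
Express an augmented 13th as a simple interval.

Take out an octave (7 from the number): 13 − 7 = 6.
So an augmented thirteenth is an octave plus an augmented sixth. The quality is unchanged.

augmented 6th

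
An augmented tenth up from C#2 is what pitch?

E##3

Counting three letter names plus an octave up from C lands on E.
Moving 17 semitones up from C#2 (the size of an augmented tenth) reaches E##3.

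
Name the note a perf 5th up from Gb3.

Counting five letter names up from G lands on D.
Moving 7 semitones up from Gb3 (the size of a perfect fifth) reaches Db4.

Db4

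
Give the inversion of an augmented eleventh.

diminished 5th

First reduce the compound augmented eleventh to its simple form, an augmented fourth.
Inverted interval numbers add to nine, so a fourth pairs with a fifth (4 + 5 = 9).
And augmented becomes diminished under inversion, so we get a diminished fifth.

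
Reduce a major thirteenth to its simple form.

major 6th

Take out an octave (7 from the number): 13 − 7 = 6.
That makes a major thirteenth a compound major sixth — an octave plus a major sixth.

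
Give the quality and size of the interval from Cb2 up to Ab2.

major sixth

C to A spans six letter names (C-D-E-F-G-A) — that makes it a sixth of some quality.
The major sixth spans 9 semitones, and Cb2 to Ab2 is exactly 9 semitones — so this is a major sixth.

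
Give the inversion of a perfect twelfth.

perfect fourth

First reduce the compound perfect twelfth to its simple form, a perfect fifth.
Interval numbers invert to sum to nine: 5 + 4 = 9, so a fifth inverts to a fourth.
And perfect stays perfect under inversion, so we get a perfect fourth.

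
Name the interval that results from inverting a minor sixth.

major third

Inverted interval numbers add to nine, so a sixth pairs with a third (6 + 3 = 9).
Quality inverts too: minor becomes major. That makes the inversion a major third.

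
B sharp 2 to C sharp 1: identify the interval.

major fourteenth

Descending from B#2 to C#1 is the same interval as ascending C#1 to B#2.
C to B spans seven letter names (C-D-E-F-G-A-B), plus an octave: a fourteenth.
C#1 to B#2 is 23 semitones, matching the major fourteenth exactly, so the quality is major.
(Equivalently, a compound major seventh: a major seventh plus an octave.)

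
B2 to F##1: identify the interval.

Descending from B2 to F##1 is the same interval as ascending F##1 to B2.
F to B spans four letter names (F-G-A-B), plus an octave — that makes it an eleventh of some quality.
A perfect eleventh would be 17 semitones; F##1 to B2 is 16, one semitone narrower, so the interval is diminished.
(Equivalently, a compound diminished fourth: a diminished fourth plus an octave.)

diminished eleventh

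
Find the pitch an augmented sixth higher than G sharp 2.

E double-sharp 3

Six letter names up from G: E.
An augmented sixth is 10 semitones; 10 semitones up from G#2 gives E##3.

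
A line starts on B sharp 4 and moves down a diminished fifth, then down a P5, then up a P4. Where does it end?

Down a diminished fifth from B#4: E##4 (6 semitones down).
Down a perfect fifth from E##4: A##3 (7 semitones down).
A##3 up a perfect fourth → D##4 (5 semitones).

D double-sharp 4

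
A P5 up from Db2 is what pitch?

Ab2

Five letter names up from D: A.
A perfect fifth is 7 semitones; 7 semitones up from Db2 gives Ab2.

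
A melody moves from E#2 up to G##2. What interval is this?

E to G spans three letter names (E-F-G): a third.
Counting semitones, E#2→G##2 is 4, which is the major third.

major 3rd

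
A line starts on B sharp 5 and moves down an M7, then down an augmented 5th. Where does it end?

B#5 down a major seventh → C#5 (11 semitones).
An augmented fifth down from C#5 is F4.

F 4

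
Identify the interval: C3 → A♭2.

major 3rd

Descending from C3 to Ab2 is the same interval as ascending Ab2 to C3.
A to C spans three letter names (A-B-C) — that makes it a third of some quality.
The major third spans 4 semitones, and Ab2 to C3 is exactly 4 semitones — so this is a major third.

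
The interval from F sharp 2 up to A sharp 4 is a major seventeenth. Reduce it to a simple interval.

Subtracting seven from the interval number removes an octave: 17 − 14 = 3.
Quality carries through unchanged, so the simple form is a major third.

major 3rd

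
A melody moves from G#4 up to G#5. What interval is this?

P8

G to G is the same letter name, plus an octave, so the interval is some kind of octave.
G#4 to G#5 is 12 semitones, matching the perfect octave exactly, so the quality is perfect.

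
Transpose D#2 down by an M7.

E1

Counting seven letter names down from D lands on E.
A major seventh spans 11 semitones, so from D#2 the target pitch is E1.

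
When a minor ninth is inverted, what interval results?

major seventh

First reduce the compound minor ninth to its simple form, a minor second.
Inverted interval numbers add to nine, so a second pairs with a seventh (2 + 7 = 9).
The quality also flips — minor becomes major — giving a major seventh.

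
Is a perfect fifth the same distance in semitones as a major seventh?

No

7 semitones (perfect fifth) vs 11 semitones (major seventh): not equal.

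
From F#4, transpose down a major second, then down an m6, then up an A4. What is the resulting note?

A major second down from F#4 is E4.
A minor sixth down from E4 is G#3.
An augmented fourth up from G#3 is C##4.

C##4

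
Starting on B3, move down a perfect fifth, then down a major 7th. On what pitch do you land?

A perfect fifth down from B3 is E3.
A major seventh down from E3 is F2.

F2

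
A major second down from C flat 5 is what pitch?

The second takes the letter from C down to B.
Moving 2 semitones down from Cb5 (the size of a major second) reaches Bbb4.

B double-flat 4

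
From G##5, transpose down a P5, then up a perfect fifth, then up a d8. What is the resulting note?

G##5 down a perfect fifth → C##5 (7 semitones).
Up a perfect fifth from C##5: G##5 (7 semitones up).
Up a diminished octave from G##5: G#6 (11 semitones up).

G#6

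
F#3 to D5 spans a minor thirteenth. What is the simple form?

minor sixth

Each octave removed subtracts seven from the number: 13 − 7 = 6.
So a minor thirteenth is an octave plus a minor sixth. The quality is unchanged.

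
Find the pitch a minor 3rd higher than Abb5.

Cbb6

The third takes the letter from A up to C.
A minor third is 3 semitones; 3 semitones up from Abb5 gives Cbb6.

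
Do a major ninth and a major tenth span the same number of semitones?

No

14 semitones (major ninth) vs 16 semitones (major tenth): not equal.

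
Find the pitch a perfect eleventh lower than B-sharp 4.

The eleventh's letter: B down four letter names plus an octave → F.
A perfect eleventh is 17 semitones; 17 semitones down from B#4 gives F##3.

F-double-sharp 3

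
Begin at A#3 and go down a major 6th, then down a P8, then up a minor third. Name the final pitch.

E2

Down a major sixth from A#3: C#3 (9 semitones down).
C#3 down a perfect octave → C#2 (12 semitones).
Up a minor third from C#2: E2 (3 semitones up).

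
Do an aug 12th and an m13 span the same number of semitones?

Yes

An augmented twelfth = 20 semitones = a minor thirteenth; enharmonically equal.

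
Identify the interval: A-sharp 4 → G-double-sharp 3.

minor 9th

Descending from A#4 to G##3 is the same interval as ascending G##3 to A#4.
G to A spans two letter names (G-A), plus an octave, so the interval is some kind of ninth.
A major ninth would be 14 semitones, but G##3 to A#4 is 13 — one semitone narrower, making it a minor ninth.
(Equivalently, a compound minor second: a minor second plus an octave.)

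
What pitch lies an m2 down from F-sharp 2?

The second takes the letter from F down to E.
A minor second spans 1 semitone, so from F#2 the target pitch is E#2.

E-sharp 2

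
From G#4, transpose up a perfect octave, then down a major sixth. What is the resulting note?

B4

A perfect octave up from G#4 is G#5.
G#5 down a major sixth → B4 (9 semitones).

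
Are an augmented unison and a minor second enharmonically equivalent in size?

Yes

An augmented unison spans 1 semitone, and a minor second also spans 1 semitone — they're enharmonic.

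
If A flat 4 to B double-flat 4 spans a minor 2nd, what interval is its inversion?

Interval numbers invert to sum to nine: 2 + 7 = 9, so a second inverts to a seventh.
And minor becomes major under inversion, so we get a major seventh.

M7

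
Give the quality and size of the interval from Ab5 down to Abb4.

A8

Descending from Ab5 to Abb4 is the same interval as ascending Abb4 to Ab5.
A to A is the same letter name, plus an octave: an octave.
Abb4 to Ab5 spans 13 semitones — one semitone wider than the perfect octave (12) — giving an augmented octave.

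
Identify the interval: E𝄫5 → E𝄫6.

E to E is the same letter name, plus an octave: an octave.
Ebb5 to Ebb6 is 12 semitones, matching the perfect octave exactly, so the quality is perfect.

perfect octave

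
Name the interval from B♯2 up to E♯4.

perfect 11th

B to E spans four letter names (B-C-D-E), plus an octave: an eleventh.
The perfect eleventh spans 17 semitones, and B#2 to E#4 is exactly 17 semitones — so this is a perfect eleventh.
(Equivalently, a compound perfect fourth: a perfect fourth plus an octave.)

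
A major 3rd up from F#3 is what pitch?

A#3

Counting three letter names up from F lands on A.
A major third is 4 semitones; 4 semitones up from F#3 gives A#3.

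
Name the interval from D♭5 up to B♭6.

major thirteenth

D to B spans six letter names (D-E-F-G-A-B), plus an octave, so the interval is some kind of thirteenth.
Counting semitones, Db5→Bb6 is 21, which is the major thirteenth.
(Equivalently, a compound major sixth: a major sixth plus an octave.)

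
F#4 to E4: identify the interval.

Descending from F#4 to E4 is the same interval as ascending E4 to F#4.
E to F spans two letter names (E-F) — that makes it a second of some quality.
The major second spans 2 semitones, and E4 to F#4 is exactly 2 semitones — so this is a major second.

M2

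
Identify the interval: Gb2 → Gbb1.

A8

Descending from Gb2 to Gbb1 is the same interval as ascending Gbb1 to Gb2.
G to G is the same letter name, plus an octave, so the interval is some kind of octave.
Gbb1 to Gb2 spans 13 semitones — one semitone wider than the perfect octave (12) — giving an augmented octave.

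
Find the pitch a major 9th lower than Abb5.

Gbb4

Counting two letter names plus an octave down from A lands on G.
A major ninth spans 14 semitones, so from Abb5 the target pitch is Gbb4.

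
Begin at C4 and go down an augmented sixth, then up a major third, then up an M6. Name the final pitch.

An augmented sixth down from C4 is Ebb3.
Ebb3 up a major third → Gb3 (4 semitones).
Up a major sixth from Gb3: Eb4 (9 semitones up).

Eb4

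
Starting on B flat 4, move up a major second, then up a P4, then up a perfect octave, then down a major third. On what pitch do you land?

Bb4 up a major second → C5 (2 semitones).
A perfect fourth up from C5 is F5.
F5 up a perfect octave → F6 (12 semitones).
F6 down a major third → Db6 (4 semitones).

D flat 6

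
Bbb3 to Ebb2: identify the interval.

Descending from Bbb3 to Ebb2 is the same interval as ascending Ebb2 to Bbb3.
E to B spans five letter names (E-F-G-A-B), plus an octave — that makes it a twelfth of some quality.
Ebb2 to Bbb3 is 19 semitones, matching the perfect twelfth exactly, so the quality is perfect.
(Equivalently, a compound perfect fifth: a perfect fifth plus an octave.)

perfect 12th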